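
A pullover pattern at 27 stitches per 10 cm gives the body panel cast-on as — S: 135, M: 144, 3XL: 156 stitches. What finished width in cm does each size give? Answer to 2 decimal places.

27/10 = 2.7 sts per cm.
S: 135 / 2.7 = 50.000 → 50.00 cm.
M: 144 / 2.7 = 53.333 → 53.33 cm.
3XL: 156 / 2.7 = 57.778 → 57.78 cm.

S 50.00 cm; M 53.33 cm; 3XL 57.78 cm.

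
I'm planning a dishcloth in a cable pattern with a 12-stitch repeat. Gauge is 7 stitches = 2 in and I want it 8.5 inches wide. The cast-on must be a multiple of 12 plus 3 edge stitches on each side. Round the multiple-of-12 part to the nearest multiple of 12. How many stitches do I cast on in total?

7 / 2 = 3.5 sts per inch.
8.5 × 3.5 = 29.75 sts.
Less 6 edge sts → 23.75 for the repeat.
Nearest multiple of 12: 24.
Add back 6 edge sts → 30.

Cast on 30 stitches.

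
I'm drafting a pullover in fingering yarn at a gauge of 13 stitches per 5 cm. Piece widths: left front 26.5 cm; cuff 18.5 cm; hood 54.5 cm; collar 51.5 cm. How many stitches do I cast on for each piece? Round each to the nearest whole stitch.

Rate = 13/5 = 2.6 sts per cm.
left front: 26.5 × 2.6 = 68.90 → 69.
cuff: 18.5 × 2.6 = 48.10 → 48.
hood: 54.5 × 2.6 = 141.70 → 142.
collar: 51.5 × 2.6 = 133.90 → 134.

left front 69; cuff 48; hood 142; collar 134.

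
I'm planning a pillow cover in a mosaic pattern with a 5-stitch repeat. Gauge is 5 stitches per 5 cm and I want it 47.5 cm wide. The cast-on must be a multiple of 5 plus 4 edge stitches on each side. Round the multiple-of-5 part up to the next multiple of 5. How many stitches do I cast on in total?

5 / 5 = 1 sts per cm.
47.5 × 1 = 47.50 sts.
Less 8 edge sts → 39.50 for the repeat.
Next multiple of 5: 40.
Add back 8 edge sts → 48.

Cast on 48 stitches.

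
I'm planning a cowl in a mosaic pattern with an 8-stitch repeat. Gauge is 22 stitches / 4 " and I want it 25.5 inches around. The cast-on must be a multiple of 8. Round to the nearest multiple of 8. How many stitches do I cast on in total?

Cast on 144 stitches.

22 / 4 = 5.5 sts per inch.
25.5 × 5.5 = 140.25 sts.
Nearest multiple of 8: 144.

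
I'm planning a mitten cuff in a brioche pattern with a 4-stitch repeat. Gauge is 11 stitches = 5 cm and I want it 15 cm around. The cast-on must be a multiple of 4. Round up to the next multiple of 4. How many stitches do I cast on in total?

Cast on 36 stitches.

11 / 5 = 2.2 sts per cm.
15 × 2.2 = 33.00 sts.
Next multiple of 4: 36.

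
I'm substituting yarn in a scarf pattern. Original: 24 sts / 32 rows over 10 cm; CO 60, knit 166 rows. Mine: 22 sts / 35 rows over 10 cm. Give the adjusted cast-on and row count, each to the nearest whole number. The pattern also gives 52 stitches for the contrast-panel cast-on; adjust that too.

Cast on 55 stitches; work 182 rows; contrast-panel cast-on 48 stitches.

Stitches: 60 × 22/24 = 55.00 → 55.
Rows: 166 × 35/32 = 181.56 → 182.
contrast-panel cast-on: 52 × 22/24 = 47.67 → 48.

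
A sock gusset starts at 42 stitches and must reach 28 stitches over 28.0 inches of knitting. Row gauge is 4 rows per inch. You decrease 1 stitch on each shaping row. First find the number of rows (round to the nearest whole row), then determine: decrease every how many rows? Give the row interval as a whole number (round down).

Decrease every 8th row.

Rows = 28.0 × 4 = 112.0 → 112 rows.
Stitches to remove: 14 → 14 shaping rows (at 1 st each).
112 / 14 = 8.00 → every 8 rows.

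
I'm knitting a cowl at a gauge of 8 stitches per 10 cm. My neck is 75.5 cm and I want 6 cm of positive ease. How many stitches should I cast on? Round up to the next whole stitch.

Finished = 75.5 + 6 = 81.5 cm.
8 / 10 = 0.8 sts per cm.
81.50 × 0.8 = 65.20 sts.
→ 66 sts.

Cast on 66 stitches.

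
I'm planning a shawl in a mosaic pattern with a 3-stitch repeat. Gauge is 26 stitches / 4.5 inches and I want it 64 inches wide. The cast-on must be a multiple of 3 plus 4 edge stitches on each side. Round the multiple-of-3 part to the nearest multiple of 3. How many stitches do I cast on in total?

CO 371 sts.

26 / 4.5 = 5.778 sts per inch.
64 × 5.778 = 369.78 sts.
Less 8 edge sts → 361.78 for the repeat.
Nearest multiple of 3: 363.
Add back 8 edge sts → 371.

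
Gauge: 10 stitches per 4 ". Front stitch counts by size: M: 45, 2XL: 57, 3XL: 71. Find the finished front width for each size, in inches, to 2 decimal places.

10/4 = 2.5 sts per in.
M: 45 / 2.5 = 18.000 → 18.00 in.
2XL: 57 / 2.5 = 22.800 → 22.80 in.
3XL: 71 / 2.5 = 28.400 → 28.40 in.

M 18.00 inches; 2XL 22.80 inches; 3XL 28.40 inches.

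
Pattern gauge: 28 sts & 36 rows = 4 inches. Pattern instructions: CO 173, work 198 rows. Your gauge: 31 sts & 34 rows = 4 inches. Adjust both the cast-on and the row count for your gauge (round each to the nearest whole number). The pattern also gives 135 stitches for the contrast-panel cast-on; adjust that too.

Stitches: 173 × 31/28 = 191.54 → 192.
Rows: 198 × 34/36 = 187.00 → 187.
contrast-panel cast-on: 135 × 31/28 = 149.46 → 149.

Cast on 192 stitches; work 187 rows; contrast-panel cast-on 149 stitches.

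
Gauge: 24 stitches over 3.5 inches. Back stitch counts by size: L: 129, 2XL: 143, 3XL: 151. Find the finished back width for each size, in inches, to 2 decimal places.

L 18.81 inches; 2XL 20.85 inches; 3XL 22.02 inches.

24/3.5 = 6.857 sts per in.
L: 129 / 6.857 = 18.812 → 18.81 in.
2XL: 143 / 6.857 = 20.854 → 20.85 in.
3XL: 151 / 6.857 = 22.021 → 22.02 in.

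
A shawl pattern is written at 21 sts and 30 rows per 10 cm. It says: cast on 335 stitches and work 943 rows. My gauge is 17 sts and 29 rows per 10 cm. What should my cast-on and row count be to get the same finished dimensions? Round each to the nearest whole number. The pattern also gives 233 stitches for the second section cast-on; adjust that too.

Stitches: 335 × 17/21 = 271.19 → 271.
Rows: 943 × 29/30 = 911.57 → 912.
second section cast-on: 233 × 17/21 = 188.62 → 189.

Cast on 271 stitches; work 912 rows; second section cast-on 189 stitches.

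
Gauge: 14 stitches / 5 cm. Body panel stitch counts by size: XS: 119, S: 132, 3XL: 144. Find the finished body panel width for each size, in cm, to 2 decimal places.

XS 42.50 cm; S 47.14 cm; 3XL 51.43 cm.

14/5 = 2.8 sts per cm.
XS: 119 / 2.8 = 42.500 → 42.50 cm.
S: 132 / 2.8 = 47.143 → 47.14 cm.
3XL: 144 / 2.8 = 51.429 → 51.43 cm.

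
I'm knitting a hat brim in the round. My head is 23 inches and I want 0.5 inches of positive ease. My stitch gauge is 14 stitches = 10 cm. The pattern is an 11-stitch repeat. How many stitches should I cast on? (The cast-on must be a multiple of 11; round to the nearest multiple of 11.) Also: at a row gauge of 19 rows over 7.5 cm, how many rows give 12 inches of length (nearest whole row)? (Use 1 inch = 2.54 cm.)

Finished = 23 + 0.5 = 23.5 inches.
23.5 inches × 2.54 = 59.69 cm.
14/10 = 1.4 sts per cm; 59.69 × 1.4 = 83.57 sts.
Nearest multiple of 11 → 88.
12 inches = 30.48 cm; × 2.533 = 77.22 → 77 rows.

Cast on 88 stitches; work 77 rows.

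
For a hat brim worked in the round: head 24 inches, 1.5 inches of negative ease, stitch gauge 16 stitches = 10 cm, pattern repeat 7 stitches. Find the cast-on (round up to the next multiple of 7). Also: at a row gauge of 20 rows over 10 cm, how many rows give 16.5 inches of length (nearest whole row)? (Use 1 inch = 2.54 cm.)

Cast on 98 stitches; work 84 rows.

Finished = 24 − 1.5 = 22.5 inches.
22.5 inches × 2.54 = 57.15 cm.
16/10 = 1.6 sts per cm; 57.15 × 1.6 = 91.44 sts.
Next multiple of 7 → 98.
16.5 inches = 41.91 cm; × 2 = 83.82 → 84 rows.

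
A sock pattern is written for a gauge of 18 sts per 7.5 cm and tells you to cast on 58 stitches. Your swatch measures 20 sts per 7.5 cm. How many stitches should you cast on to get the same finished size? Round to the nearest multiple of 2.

CO 64 sts.

Scale factor = 20 / 18 = 1.111.
58 × 20 / 18 = 64.44 sts.
→ 64 sts.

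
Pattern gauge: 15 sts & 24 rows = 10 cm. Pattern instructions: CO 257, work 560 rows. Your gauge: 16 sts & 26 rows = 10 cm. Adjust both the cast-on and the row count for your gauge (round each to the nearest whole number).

Stitches: 257 × 16/15 = 274.13 → 274.
Rows: 560 × 26/24 = 606.67 → 607.

Cast on 274 stitches; work 607 rows.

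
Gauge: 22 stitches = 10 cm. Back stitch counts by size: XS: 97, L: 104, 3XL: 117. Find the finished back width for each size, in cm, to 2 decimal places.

22/10 = 2.2 sts per cm.
XS: 97 / 2.2 = 44.091 → 44.09 cm.
L: 104 / 2.2 = 47.273 → 47.27 cm.
3XL: 117 / 2.2 = 53.182 → 53.18 cm.

XS 44.09 cm; L 47.27 cm; 3XL 53.18 cm.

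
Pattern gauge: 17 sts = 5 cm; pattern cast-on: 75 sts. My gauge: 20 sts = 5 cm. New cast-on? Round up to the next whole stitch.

Scale factor = 20 / 17 = 1.176.
75 × 20 / 17 = 88.24 sts.
→ 89 sts.

Cast on 89 stitches.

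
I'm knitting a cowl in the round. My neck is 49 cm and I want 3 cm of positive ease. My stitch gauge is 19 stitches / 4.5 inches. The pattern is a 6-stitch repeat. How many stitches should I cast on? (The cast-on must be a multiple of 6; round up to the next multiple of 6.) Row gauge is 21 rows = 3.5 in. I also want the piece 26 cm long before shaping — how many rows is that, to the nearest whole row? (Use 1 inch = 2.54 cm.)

Cast on 90 stitches; work 61 rows.

Finished = 49 + 3 = 52 cm.
52 cm × 1/2.54 = 20.47 inches.
19/4.5 = 4.222 sts per in; 20.47 × 4.222 = 86.44 sts.
Next multiple of 6 → 90.
26 cm = 10.24 inches; × 6 = 61.42 → 61 rows.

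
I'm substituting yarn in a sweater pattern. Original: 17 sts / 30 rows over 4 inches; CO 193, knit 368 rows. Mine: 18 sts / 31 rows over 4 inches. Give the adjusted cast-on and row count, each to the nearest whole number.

Stitches: 193 × 18/17 = 204.35 → 204.
Rows: 368 × 31/30 = 380.27 → 380.

Cast on 204 stitches; work 380 rows.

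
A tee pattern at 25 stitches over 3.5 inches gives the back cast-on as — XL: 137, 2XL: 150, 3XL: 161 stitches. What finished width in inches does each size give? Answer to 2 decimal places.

XL 19.18 inches; 2XL 21.00 inches; 3XL 22.54 inches.

25/3.5 = 7.143 sts per in.
XL: 137 / 7.143 = 19.180 → 19.18 in.
2XL: 150 / 7.143 = 21.000 → 21.00 in.
3XL: 161 / 7.143 = 22.540 → 22.54 in.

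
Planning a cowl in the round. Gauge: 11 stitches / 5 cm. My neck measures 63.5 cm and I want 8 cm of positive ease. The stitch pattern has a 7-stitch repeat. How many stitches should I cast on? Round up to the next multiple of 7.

Finished = 63.5 + 8 = 71.5 cm.
11 / 5 = 2.2 sts/cm.
71.5 × 2.2 = 157.30 sts.
Next multiple of 7: 161.

161 stitches.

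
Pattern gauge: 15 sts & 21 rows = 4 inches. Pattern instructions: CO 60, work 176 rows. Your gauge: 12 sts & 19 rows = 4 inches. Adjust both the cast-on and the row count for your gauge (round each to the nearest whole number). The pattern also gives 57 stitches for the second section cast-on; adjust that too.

Cast on 48 stitches; work 159 rows; second section cast-on 46 stitches.

Stitches: 60 × 12/15 = 48.00 → 48.
Rows: 176 × 19/21 = 159.24 → 159.
second section cast-on: 57 × 12/15 = 45.60 → 46.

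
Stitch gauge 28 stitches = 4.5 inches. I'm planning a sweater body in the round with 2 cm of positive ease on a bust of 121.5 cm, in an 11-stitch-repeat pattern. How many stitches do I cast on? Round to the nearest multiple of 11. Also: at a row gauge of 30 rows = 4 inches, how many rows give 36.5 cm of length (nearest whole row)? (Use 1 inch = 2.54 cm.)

Cast on 308 stitches; work 108 rows.

Finished = 121.5 + 2 = 123.5 cm.
123.5 cm × 1/2.54 = 48.62 inches.
28/4.5 = 6.222 sts per in; 48.62 × 6.222 = 302.54 sts.
Nearest multiple of 11 → 308.
36.5 cm = 14.37 inches; × 7.5 = 107.78 → 108 rows.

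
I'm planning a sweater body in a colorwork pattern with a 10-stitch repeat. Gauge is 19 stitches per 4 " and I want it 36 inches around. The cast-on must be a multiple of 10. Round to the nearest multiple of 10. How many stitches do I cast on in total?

170 stitches.

19 / 4 = 4.75 sts per inch.
36 × 4.75 = 171.00 sts.
Nearest multiple of 10: 170.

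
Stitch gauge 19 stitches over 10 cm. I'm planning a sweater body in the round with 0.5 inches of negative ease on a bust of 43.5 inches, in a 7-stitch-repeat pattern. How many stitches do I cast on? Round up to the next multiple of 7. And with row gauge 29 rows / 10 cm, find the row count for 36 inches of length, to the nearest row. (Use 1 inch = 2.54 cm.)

Cast on 210 stitches; work 265 rows.

Finished = 43.5 − 0.5 = 43 inches.
43 inches × 2.54 = 109.22 cm.
19/10 = 1.9 sts per cm; 109.22 × 1.9 = 207.52 sts.
Next multiple of 7 → 210.
36 inches = 91.44 cm; × 2.9 = 265.18 → 265 rows.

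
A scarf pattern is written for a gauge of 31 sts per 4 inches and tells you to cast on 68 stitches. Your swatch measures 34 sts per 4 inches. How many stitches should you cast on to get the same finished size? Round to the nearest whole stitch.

Cast on 75 stitches.

Scale factor = 34 / 31 = 1.097.
68 × 34 / 31 = 74.58 sts.
→ 75 sts.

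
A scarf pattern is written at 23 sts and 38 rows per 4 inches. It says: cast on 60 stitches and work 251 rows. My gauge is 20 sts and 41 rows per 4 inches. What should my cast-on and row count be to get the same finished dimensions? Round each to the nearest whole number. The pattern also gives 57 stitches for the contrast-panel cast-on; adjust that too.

Cast on 52 stitches; work 271 rows; contrast-panel cast-on 50 stitches.

Stitches: 60 × 20/23 = 52.17 → 52.
Rows: 251 × 41/38 = 270.82 → 271.
contrast-panel cast-on: 57 × 20/23 = 49.57 → 50.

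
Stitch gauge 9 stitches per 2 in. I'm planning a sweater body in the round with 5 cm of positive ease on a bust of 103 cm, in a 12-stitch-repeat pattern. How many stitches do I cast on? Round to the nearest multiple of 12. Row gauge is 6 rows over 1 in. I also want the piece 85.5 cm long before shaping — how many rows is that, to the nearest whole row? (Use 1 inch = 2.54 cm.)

Finished = 103 + 5 = 108 cm.
108 cm × 1/2.54 = 42.52 inches.
9/2 = 4.5 sts per in; 42.52 × 4.5 = 191.34 sts.
Nearest multiple of 12 → 192.
85.5 cm = 33.66 inches; × 6 = 201.97 → 202 rows.

Cast on 192 stitches; work 202 rows.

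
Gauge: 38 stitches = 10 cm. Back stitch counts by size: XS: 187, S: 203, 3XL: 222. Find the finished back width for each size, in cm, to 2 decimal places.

38/10 = 3.8 sts per cm.
XS: 187 / 3.8 = 49.211 → 49.21 cm.
S: 203 / 3.8 = 53.421 → 53.42 cm.
3XL: 222 / 3.8 = 58.421 → 58.42 cm.

XS 49.21 cm; S 53.42 cm; 3XL 58.42 cm.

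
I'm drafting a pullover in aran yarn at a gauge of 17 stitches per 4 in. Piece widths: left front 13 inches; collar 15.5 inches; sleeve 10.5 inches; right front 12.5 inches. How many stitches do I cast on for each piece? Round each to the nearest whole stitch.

Rate = 17/4 = 4.25 sts per in.
left front: 13 × 4.25 = 55.25 → 55.
collar: 15.5 × 4.25 = 65.88 → 66.
sleeve: 10.5 × 4.25 = 44.62 → 45.
right front: 12.5 × 4.25 = 53.12 → 53.

left front 55; collar 66; sleeve 45; right front 53.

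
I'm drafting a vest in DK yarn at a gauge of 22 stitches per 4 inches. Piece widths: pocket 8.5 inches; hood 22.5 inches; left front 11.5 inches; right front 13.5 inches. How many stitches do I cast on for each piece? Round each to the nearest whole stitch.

Rate = 22/4 = 5.5 sts per in.
pocket: 8.5 × 5.5 = 46.75 → 47.
hood: 22.5 × 5.5 = 123.75 → 124.
left front: 11.5 × 5.5 = 63.25 → 63.
right front: 13.5 × 5.5 = 74.25 → 74.

pocket 47; hood 124; left front 63; right front 74.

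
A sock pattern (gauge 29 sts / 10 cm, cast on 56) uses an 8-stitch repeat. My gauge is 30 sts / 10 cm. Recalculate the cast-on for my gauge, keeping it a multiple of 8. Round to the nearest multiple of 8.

56 stitches.

56 × 30 / 29 = 57.93.
Nearest multiple of 8: 56.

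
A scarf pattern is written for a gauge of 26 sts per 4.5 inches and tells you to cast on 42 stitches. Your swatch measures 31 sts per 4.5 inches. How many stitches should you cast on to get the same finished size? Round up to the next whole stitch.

Scale factor = 31 / 26 = 1.192.
42 × 31 / 26 = 50.08 sts.
→ 51 sts.

Cast on 51 stitches.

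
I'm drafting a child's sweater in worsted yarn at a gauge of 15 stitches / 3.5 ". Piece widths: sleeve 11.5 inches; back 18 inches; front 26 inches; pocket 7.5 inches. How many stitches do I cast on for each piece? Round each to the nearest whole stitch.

sleeve 49; back 77; front 111; pocket 32.

Rate = 15/3.5 = 4.286 sts per in.
sleeve: 11.5 × 4.286 = 49.29 → 49.
back: 18 × 4.286 = 77.14 → 77.
front: 26 × 4.286 = 111.43 → 111.
pocket: 7.5 × 4.286 = 32.14 → 32.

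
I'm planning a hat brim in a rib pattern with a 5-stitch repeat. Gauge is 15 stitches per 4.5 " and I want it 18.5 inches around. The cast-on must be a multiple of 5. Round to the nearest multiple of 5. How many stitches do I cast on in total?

CO 60 sts.

15 / 4.5 = 3.333 sts per inch.
18.5 × 3.333 = 61.67 sts.
Nearest multiple of 5: 60.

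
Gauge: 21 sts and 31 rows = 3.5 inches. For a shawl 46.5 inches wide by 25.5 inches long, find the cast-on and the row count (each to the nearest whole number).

Cast on 279 stitches and work 226 rows.

Stitch gauge = 21/3.5 = 6 sts/in; 46.5 × 6 = 279.00 → 279 sts.
Row gauge = 31/3.5 = 8.857 rows/in; 25.5 × 8.857 = 225.86 → 226 rows.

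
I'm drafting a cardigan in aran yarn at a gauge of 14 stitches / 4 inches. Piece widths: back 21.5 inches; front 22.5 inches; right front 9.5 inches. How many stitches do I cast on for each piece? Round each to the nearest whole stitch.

back 75; front 79; right front 33.

Rate = 14/4 = 3.5 sts per in.
back: 21.5 × 3.5 = 75.25 → 75.
front: 22.5 × 3.5 = 78.75 → 79.
right front: 9.5 × 3.5 = 33.25 → 33.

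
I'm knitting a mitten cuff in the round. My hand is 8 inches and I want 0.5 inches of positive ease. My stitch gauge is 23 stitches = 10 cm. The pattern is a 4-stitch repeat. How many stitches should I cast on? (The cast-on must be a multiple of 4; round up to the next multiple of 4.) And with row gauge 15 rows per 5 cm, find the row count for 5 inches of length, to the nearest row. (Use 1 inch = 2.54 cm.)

Cast on 52 stitches; work 38 rows.

Finished = 8 + 0.5 = 8.5 inches.
8.5 inches × 2.54 = 21.59 cm.
23/10 = 2.3 sts per cm; 21.59 × 2.3 = 49.66 sts.
Next multiple of 4 → 52.
5 inches = 12.70 cm; × 3 = 38.10 → 38 rows.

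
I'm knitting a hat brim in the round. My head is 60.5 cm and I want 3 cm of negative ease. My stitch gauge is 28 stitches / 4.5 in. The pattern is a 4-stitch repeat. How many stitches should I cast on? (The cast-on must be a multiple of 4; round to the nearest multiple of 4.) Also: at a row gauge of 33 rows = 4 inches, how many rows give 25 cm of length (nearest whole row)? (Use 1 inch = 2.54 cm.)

Cast on 140 stitches; work 81 rows.

Finished = 60.5 − 3 = 57.5 cm.
57.5 cm × 1/2.54 = 22.64 inches.
28/4.5 = 6.222 sts per in; 22.64 × 6.222 = 140.86 sts.
Nearest multiple of 4 → 140.
25 cm = 9.84 inches; × 8.25 = 81.20 → 81 rows.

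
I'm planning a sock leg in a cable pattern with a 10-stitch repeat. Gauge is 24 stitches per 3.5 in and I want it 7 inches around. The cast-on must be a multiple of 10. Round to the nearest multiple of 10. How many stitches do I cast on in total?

50 stitches.

24 / 3.5 = 6.857 sts per inch.
7 × 6.857 = 48.00 sts.
Nearest multiple of 10: 50.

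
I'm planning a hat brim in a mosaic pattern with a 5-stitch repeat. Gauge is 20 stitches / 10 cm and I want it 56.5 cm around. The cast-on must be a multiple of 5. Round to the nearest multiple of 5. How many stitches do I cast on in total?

20 / 10 = 2 sts per cm.
56.5 × 2 = 113.00 sts.
Nearest multiple of 5: 115.

CO 115 sts.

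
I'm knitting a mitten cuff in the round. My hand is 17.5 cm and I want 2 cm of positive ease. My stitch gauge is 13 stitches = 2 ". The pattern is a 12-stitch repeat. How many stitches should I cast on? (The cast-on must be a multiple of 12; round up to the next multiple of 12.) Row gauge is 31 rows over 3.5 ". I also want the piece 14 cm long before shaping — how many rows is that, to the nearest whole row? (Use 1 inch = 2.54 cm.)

Cast on 60 stitches; work 49 rows.

Finished = 17.5 + 2 = 19.5 cm.
19.5 cm × 1/2.54 = 7.68 inches.
13/2 = 6.5 sts per in; 7.68 × 6.5 = 49.90 sts.
Next multiple of 12 → 60.
14 cm = 5.51 inches; × 8.857 = 48.82 → 49 rows.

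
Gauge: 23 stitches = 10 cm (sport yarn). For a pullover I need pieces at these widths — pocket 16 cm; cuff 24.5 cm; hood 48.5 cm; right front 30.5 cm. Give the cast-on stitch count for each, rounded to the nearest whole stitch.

Rate = 23/10 = 2.3 sts per cm.
pocket: 16 × 2.3 = 36.80 → 37.
cuff: 24.5 × 2.3 = 56.35 → 56.
hood: 48.5 × 2.3 = 111.55 → 112.
right front: 30.5 × 2.3 = 70.15 → 70.

pocket 37; cuff 56; hood 112; right front 70.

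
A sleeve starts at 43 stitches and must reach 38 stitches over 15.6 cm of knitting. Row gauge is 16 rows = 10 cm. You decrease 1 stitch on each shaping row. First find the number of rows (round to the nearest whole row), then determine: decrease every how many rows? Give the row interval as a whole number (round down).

Rows = 15.6 × 1.6 = 25.0 → 25 rows.
Stitches to remove: 5 → 5 shaping rows (at 1 st each).
25 / 5 = 5.00 → every 5 rows.

Decrease every 5th row.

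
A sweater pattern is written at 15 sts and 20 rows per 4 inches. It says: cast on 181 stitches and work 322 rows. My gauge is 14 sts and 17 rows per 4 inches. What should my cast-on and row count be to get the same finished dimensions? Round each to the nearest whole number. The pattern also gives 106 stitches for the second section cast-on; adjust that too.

Cast on 169 stitches; work 274 rows; second section cast-on 99 stitches.

Stitches: 181 × 14/15 = 168.93 → 169.
Rows: 322 × 17/20 = 273.70 → 274.
second section cast-on: 106 × 14/15 = 98.93 → 99.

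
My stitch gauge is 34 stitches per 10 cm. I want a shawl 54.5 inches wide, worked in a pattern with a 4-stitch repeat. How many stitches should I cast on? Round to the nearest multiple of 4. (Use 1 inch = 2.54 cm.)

CO 472 sts.

54.5 in = 54.5 × 2.54 = 138.43 cm.
34 / 10 = 3.4 sts/cm.
138.43 × 3.4 = 470.66 sts.
→ 472.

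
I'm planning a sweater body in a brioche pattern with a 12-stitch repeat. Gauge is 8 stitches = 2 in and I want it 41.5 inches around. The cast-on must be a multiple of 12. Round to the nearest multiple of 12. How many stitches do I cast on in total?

Cast on 168 stitches.

8 / 2 = 4 sts per inch.
41.5 × 4 = 166.00 sts.
Nearest multiple of 12: 168.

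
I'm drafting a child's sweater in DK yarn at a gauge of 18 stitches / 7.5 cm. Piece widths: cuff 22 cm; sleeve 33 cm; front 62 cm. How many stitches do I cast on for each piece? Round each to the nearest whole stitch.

cuff 53; sleeve 79; front 149.

Rate = 18/7.5 = 2.4 sts per cm.
cuff: 22 × 2.4 = 52.80 → 53.
sleeve: 33 × 2.4 = 79.20 → 79.
front: 62 × 2.4 = 148.80 → 149.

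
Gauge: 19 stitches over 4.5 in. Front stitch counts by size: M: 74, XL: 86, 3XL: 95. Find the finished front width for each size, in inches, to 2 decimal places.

19/4.5 = 4.222 sts per in.
M: 74 / 4.222 = 17.526 → 17.53 in.
XL: 86 / 4.222 = 20.368 → 20.37 in.
3XL: 95 / 4.222 = 22.500 → 22.50 in.

M 17.53 inches; XL 20.37 inches; 3XL 22.50 inches.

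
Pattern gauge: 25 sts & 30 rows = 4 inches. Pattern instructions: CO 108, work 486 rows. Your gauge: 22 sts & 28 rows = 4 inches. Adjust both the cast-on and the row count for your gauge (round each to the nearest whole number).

Stitches: 108 × 22/25 = 95.04 → 95.
Rows: 486 × 28/30 = 453.60 → 454.

Cast on 95 stitches; work 454 rows.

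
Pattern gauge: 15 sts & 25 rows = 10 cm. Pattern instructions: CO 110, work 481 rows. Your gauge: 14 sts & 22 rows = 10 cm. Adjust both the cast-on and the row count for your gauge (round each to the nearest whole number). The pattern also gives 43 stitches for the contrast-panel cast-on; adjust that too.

Cast on 103 stitches; work 423 rows; contrast-panel cast-on 40 stitches.

Stitches: 110 × 14/15 = 102.67 → 103.
Rows: 481 × 22/25 = 423.28 → 423.
contrast-panel cast-on: 43 × 14/15 = 40.13 → 40.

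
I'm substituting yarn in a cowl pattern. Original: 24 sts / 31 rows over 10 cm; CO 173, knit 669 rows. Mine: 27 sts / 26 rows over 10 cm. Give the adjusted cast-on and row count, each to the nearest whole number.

Cast on 195 stitches; work 561 rows.

Stitches: 173 × 27/24 = 194.62 → 195.
Rows: 669 × 26/31 = 561.10 → 561.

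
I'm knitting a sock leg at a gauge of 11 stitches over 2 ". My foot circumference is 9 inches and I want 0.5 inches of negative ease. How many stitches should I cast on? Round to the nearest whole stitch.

Finished = 9 − 0.5 = 8.5 in.
11 / 2 = 5.5 sts per inch.
8.50 × 5.5 = 46.75 sts.
→ 47 sts.

47 stitches.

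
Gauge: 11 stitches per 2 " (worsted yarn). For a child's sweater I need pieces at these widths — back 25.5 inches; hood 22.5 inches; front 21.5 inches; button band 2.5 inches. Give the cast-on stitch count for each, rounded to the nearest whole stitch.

Rate = 11/2 = 5.5 sts per in.
back: 25.5 × 5.5 = 140.25 → 140.
hood: 22.5 × 5.5 = 123.75 → 124.
front: 21.5 × 5.5 = 118.25 → 118.
button band: 2.5 × 5.5 = 13.75 → 14.

back 140; hood 124; front 118; button band 14.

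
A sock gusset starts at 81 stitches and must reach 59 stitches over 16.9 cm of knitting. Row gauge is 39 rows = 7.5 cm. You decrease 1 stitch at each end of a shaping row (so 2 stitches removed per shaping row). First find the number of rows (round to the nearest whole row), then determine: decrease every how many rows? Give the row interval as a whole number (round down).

Decrease every 8th row.

Rows = 16.9 × 5.2 = 87.9 → 88 rows.
Stitches to remove: 22 → 11 shaping rows (at 2 st each).
88 / 11 = 8.00 → every 8 rows.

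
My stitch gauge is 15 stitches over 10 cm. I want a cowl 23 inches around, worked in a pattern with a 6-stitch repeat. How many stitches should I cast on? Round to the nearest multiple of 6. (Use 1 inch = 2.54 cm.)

Cast on 90 stitches.

23 in = 23 × 2.54 = 58.42 cm.
15 / 10 = 1.5 sts/cm.
58.42 × 1.5 = 87.63 sts.
→ 90.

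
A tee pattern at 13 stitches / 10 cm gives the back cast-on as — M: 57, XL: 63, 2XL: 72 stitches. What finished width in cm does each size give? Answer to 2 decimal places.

M 43.85 cm; XL 48.46 cm; 2XL 55.38 cm.

13/10 = 1.3 sts per cm.
M: 57 / 1.3 = 43.846 → 43.85 cm.
XL: 63 / 1.3 = 48.462 → 48.46 cm.
2XL: 72 / 1.3 = 55.385 → 55.38 cm.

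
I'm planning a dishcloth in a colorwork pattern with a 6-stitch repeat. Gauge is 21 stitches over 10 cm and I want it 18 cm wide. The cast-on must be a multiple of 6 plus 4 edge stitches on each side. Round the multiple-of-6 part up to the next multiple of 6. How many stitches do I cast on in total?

Cast on 38 stitches.

21 / 10 = 2.1 sts per cm.
18 × 2.1 = 37.80 sts.
Less 8 edge sts → 29.80 for the repeat.
Next multiple of 6: 30.
Add back 8 edge sts → 38.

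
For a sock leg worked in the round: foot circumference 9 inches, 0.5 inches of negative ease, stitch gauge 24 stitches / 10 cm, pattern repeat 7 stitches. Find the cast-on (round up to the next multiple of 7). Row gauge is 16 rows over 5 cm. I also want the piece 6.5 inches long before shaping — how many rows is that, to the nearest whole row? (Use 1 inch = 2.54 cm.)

Cast on 56 stitches; work 53 rows.

Finished = 9 − 0.5 = 8.5 inches.
8.5 inches × 2.54 = 21.59 cm.
24/10 = 2.4 sts per cm; 21.59 × 2.4 = 51.82 sts.
Next multiple of 7 → 56.
6.5 inches = 16.51 cm; × 3.2 = 52.83 → 53 rows.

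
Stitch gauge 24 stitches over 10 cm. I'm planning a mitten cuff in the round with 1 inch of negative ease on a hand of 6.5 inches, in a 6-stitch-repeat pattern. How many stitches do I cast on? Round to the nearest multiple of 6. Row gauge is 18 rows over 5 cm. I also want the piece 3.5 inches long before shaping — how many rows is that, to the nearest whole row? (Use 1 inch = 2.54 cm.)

Finished = 6.5 − 1 = 5.5 inches.
5.5 inches × 2.54 = 13.97 cm.
24/10 = 2.4 sts per cm; 13.97 × 2.4 = 33.53 sts.
Nearest multiple of 6 → 36.
3.5 inches = 8.89 cm; × 3.6 = 32.00 → 32 rows.

Cast on 36 stitches; work 32 rows.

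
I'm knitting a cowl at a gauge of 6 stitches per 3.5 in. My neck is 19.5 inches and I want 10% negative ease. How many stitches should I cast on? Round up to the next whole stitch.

31 stitches.

Finished = 19.5 × 0.90 = 17.55 in.
6 / 3.5 = 1.714 sts per inch.
17.55 × 1.714 = 30.09 sts.
→ 31 sts.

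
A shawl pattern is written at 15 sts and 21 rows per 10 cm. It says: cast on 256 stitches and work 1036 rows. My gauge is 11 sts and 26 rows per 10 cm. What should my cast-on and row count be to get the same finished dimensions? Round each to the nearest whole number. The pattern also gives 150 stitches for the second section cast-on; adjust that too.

Cast on 188 stitches; work 1283 rows; second section cast-on 110 stitches.

Stitches: 256 × 11/15 = 187.73 → 188.
Rows: 1036 × 26/21 = 1282.67 → 1283.
second section cast-on: 150 × 11/15 = 110.00 → 110.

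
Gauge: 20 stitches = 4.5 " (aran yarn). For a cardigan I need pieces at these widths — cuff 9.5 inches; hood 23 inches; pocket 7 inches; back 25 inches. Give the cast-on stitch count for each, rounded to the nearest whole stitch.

Rate = 20/4.5 = 4.444 sts per in.
cuff: 9.5 × 4.444 = 42.22 → 42.
hood: 23 × 4.444 = 102.22 → 102.
pocket: 7 × 4.444 = 31.11 → 31.
back: 25 × 4.444 = 111.11 → 111.

cuff 42; hood 102; pocket 31; back 111.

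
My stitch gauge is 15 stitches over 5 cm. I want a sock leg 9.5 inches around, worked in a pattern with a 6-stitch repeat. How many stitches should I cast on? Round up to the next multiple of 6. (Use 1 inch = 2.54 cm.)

Cast on 78 stitches.

9.5 in = 9.5 × 2.54 = 24.13 cm.
15 / 5 = 3 sts/cm.
24.13 × 3 = 72.39 sts.
→ 78.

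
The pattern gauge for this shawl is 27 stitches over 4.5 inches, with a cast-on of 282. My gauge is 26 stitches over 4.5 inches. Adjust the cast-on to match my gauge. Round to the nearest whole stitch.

Scale factor = 26 / 27 = 0.963.
282 × 26 / 27 = 271.56 sts.
→ 272 sts.

Cast on 272 stitches.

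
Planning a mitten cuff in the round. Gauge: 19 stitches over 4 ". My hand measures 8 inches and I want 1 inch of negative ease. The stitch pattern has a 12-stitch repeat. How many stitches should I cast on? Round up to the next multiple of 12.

36 stitches.

Finished = 8 − 1 = 7 inches.
19 / 4 = 4.75 sts/in.
7 × 4.75 = 33.25 sts.
Next multiple of 12: 36.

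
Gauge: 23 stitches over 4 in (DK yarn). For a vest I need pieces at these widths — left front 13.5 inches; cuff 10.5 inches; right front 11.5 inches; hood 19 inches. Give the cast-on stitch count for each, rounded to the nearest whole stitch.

Rate = 23/4 = 5.75 sts per in.
left front: 13.5 × 5.75 = 77.62 → 78.
cuff: 10.5 × 5.75 = 60.38 → 60.
right front: 11.5 × 5.75 = 66.12 → 66.
hood: 19 × 5.75 = 109.25 → 109.

left front 78; cuff 60; right front 66; hood 109.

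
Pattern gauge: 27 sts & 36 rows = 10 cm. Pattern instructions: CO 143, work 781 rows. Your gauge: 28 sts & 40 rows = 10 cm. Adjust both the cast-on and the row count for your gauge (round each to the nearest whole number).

Stitches: 143 × 28/27 = 148.30 → 148.
Rows: 781 × 40/36 = 867.78 → 868.

Cast on 148 stitches; work 868 rows.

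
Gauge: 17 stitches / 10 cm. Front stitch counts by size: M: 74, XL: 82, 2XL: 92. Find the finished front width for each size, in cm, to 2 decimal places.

M 43.53 cm; XL 48.24 cm; 2XL 54.12 cm.

17/10 = 1.7 sts per cm.
M: 74 / 1.7 = 43.529 → 43.53 cm.
XL: 82 / 1.7 = 48.235 → 48.24 cm.
2XL: 92 / 1.7 = 54.118 → 54.12 cm.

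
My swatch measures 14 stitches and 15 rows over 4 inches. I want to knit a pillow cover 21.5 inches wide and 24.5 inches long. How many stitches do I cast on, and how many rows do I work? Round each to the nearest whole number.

Cast on 75 stitches and work 92 rows.

Stitch gauge = 14/4 = 3.5 sts/in; 21.5 × 3.5 = 75.25 → 75 sts.
Row gauge = 15/4 = 3.75 rows/in; 24.5 × 3.75 = 91.88 → 92 rows.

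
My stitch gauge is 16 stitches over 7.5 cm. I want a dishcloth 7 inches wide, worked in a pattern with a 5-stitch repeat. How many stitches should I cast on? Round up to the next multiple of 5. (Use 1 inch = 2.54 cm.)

7 in = 7 × 2.54 = 17.78 cm.
16 / 7.5 = 2.133 sts/cm.
17.78 × 2.133 = 37.93 sts.
→ 40.

CO 40 sts.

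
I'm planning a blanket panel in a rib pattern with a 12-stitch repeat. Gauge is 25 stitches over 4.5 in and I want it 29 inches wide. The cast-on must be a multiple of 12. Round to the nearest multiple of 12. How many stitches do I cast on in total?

CO 156 sts.

25 / 4.5 = 5.556 sts per inch.
29 × 5.556 = 161.11 sts.
Nearest multiple of 12: 156.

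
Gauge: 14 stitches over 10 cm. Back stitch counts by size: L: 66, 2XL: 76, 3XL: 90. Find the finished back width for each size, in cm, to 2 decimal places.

14/10 = 1.4 sts per cm.
L: 66 / 1.4 = 47.143 → 47.14 cm.
2XL: 76 / 1.4 = 54.286 → 54.29 cm.
3XL: 90 / 1.4 = 64.286 → 64.29 cm.

L 47.14 cm; 2XL 54.29 cm; 3XL 64.29 cm.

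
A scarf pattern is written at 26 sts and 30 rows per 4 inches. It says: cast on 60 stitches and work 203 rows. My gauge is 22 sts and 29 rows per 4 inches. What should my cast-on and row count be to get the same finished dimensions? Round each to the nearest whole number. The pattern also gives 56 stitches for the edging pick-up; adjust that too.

Stitches: 60 × 22/26 = 50.77 → 51.
Rows: 203 × 29/30 = 196.23 → 196.
edging pick-up: 56 × 22/26 = 47.38 → 47.

Cast on 51 stitches; work 196 rows; edging pick-up 47 stitches.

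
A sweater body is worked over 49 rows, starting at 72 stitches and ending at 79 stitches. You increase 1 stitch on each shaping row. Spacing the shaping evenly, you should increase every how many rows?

Stitches to add: |79 − 72| = 7.
Shaping rows needed: 7 / 1 = 7.
49 rows / 7 = every 7 rows.

Increase every 7th row.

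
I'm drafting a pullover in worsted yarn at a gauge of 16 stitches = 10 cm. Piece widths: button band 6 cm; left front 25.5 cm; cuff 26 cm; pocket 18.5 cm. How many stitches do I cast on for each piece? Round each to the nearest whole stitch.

Rate = 16/10 = 1.6 sts per cm.
button band: 6 × 1.6 = 9.60 → 10.
left front: 25.5 × 1.6 = 40.80 → 41.
cuff: 26 × 1.6 = 41.60 → 42.
pocket: 18.5 × 1.6 = 29.60 → 30.

button band 10; left front 41; cuff 42; pocket 30.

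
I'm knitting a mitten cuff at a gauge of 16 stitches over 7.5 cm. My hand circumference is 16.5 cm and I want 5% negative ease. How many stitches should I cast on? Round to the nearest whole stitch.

Finished = 16.5 × 0.95 = 15.68 cm.
16 / 7.5 = 2.133 sts per cm.
15.68 × 2.133 = 33.44 sts.
→ 33 sts.

33 stitches.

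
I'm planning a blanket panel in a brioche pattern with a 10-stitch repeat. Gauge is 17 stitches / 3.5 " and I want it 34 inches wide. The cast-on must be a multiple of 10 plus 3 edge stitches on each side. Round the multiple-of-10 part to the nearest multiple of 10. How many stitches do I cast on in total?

17 / 3.5 = 4.857 sts per inch.
34 × 4.857 = 165.14 sts.
Less 6 edge sts → 159.14 for the repeat.
Nearest multiple of 10: 160.
Add back 6 edge sts → 166.

Cast on 166 stitches.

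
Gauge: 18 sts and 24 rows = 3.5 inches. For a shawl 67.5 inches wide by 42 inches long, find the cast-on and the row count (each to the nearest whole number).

Cast on 347 stitches and work 288 rows.

Stitch gauge = 18/3.5 = 5.143 sts/in; 67.5 × 5.143 = 347.14 → 347 sts.
Row gauge = 24/3.5 = 6.857 rows/in; 42 × 6.857 = 288.00 → 288 rows.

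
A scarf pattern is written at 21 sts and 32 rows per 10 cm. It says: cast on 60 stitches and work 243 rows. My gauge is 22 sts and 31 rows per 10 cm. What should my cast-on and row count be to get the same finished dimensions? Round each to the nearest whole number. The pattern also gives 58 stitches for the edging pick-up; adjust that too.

Stitches: 60 × 22/21 = 62.86 → 63.
Rows: 243 × 31/32 = 235.41 → 235.
edging pick-up: 58 × 22/21 = 60.76 → 61.

Cast on 63 stitches; work 235 rows; edging pick-up 61 stitches.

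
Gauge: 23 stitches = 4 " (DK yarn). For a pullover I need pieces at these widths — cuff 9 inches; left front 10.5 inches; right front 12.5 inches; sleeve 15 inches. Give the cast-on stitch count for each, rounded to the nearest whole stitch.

Rate = 23/4 = 5.75 sts per in.
cuff: 9 × 5.75 = 51.75 → 52.
left front: 10.5 × 5.75 = 60.38 → 60.
right front: 12.5 × 5.75 = 71.88 → 72.
sleeve: 15 × 5.75 = 86.25 → 86.

cuff 52; left front 60; right front 72; sleeve 86.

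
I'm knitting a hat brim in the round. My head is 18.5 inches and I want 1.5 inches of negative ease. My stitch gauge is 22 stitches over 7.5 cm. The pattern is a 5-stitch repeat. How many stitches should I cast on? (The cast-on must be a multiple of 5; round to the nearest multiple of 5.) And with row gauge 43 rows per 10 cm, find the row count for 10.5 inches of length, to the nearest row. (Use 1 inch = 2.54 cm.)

Finished = 18.5 − 1.5 = 17 inches.
17 inches × 2.54 = 43.18 cm.
22/7.5 = 2.933 sts per cm; 43.18 × 2.933 = 126.66 sts.
Nearest multiple of 5 → 125.
10.5 inches = 26.67 cm; × 4.3 = 114.68 → 115 rows.

Cast on 125 stitches; work 115 rows.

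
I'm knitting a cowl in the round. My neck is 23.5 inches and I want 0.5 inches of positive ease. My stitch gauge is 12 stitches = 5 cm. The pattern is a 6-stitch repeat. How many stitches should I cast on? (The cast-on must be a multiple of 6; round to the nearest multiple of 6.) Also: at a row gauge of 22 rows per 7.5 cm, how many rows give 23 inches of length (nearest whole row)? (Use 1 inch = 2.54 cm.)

Finished = 23.5 + 0.5 = 24 inches.
24 inches × 2.54 = 60.96 cm.
12/5 = 2.4 sts per cm; 60.96 × 2.4 = 146.30 sts.
Nearest multiple of 6 → 144.
23 inches = 58.42 cm; × 2.933 = 171.37 → 171 rows.

Cast on 144 stitches; work 171 rows.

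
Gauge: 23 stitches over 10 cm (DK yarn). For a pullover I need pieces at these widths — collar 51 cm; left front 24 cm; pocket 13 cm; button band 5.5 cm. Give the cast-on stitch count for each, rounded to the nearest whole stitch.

Rate = 23/10 = 2.3 sts per cm.
collar: 51 × 2.3 = 117.30 → 117.
left front: 24 × 2.3 = 55.20 → 55.
pocket: 13 × 2.3 = 29.90 → 30.
button band: 5.5 × 2.3 = 12.65 → 13.

collar 117; left front 55; pocket 30; button band 13.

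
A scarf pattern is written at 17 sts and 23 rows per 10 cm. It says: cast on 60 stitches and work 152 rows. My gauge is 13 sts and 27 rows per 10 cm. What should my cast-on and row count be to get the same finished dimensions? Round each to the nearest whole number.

Stitches: 60 × 13/17 = 45.88 → 46.
Rows: 152 × 27/23 = 178.43 → 178.

Cast on 46 stitches; work 178 rows.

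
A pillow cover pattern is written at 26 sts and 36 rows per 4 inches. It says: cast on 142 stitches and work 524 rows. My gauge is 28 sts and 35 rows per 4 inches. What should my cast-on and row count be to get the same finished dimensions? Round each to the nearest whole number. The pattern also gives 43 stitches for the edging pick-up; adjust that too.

Cast on 153 stitches; work 509 rows; edging pick-up 46 stitches.

Stitches: 142 × 28/26 = 152.92 → 153.
Rows: 524 × 35/36 = 509.44 → 509.
edging pick-up: 43 × 28/26 = 46.31 → 46.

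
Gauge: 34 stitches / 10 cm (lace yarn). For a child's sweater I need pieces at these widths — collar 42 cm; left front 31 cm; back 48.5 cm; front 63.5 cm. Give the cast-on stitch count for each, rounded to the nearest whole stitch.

collar 143; left front 105; back 165; front 216.

Rate = 34/10 = 3.4 sts per cm.
collar: 42 × 3.4 = 142.80 → 143.
left front: 31 × 3.4 = 105.40 → 105.
back: 48.5 × 3.4 = 164.90 → 165.
front: 63.5 × 3.4 = 215.90 → 216.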